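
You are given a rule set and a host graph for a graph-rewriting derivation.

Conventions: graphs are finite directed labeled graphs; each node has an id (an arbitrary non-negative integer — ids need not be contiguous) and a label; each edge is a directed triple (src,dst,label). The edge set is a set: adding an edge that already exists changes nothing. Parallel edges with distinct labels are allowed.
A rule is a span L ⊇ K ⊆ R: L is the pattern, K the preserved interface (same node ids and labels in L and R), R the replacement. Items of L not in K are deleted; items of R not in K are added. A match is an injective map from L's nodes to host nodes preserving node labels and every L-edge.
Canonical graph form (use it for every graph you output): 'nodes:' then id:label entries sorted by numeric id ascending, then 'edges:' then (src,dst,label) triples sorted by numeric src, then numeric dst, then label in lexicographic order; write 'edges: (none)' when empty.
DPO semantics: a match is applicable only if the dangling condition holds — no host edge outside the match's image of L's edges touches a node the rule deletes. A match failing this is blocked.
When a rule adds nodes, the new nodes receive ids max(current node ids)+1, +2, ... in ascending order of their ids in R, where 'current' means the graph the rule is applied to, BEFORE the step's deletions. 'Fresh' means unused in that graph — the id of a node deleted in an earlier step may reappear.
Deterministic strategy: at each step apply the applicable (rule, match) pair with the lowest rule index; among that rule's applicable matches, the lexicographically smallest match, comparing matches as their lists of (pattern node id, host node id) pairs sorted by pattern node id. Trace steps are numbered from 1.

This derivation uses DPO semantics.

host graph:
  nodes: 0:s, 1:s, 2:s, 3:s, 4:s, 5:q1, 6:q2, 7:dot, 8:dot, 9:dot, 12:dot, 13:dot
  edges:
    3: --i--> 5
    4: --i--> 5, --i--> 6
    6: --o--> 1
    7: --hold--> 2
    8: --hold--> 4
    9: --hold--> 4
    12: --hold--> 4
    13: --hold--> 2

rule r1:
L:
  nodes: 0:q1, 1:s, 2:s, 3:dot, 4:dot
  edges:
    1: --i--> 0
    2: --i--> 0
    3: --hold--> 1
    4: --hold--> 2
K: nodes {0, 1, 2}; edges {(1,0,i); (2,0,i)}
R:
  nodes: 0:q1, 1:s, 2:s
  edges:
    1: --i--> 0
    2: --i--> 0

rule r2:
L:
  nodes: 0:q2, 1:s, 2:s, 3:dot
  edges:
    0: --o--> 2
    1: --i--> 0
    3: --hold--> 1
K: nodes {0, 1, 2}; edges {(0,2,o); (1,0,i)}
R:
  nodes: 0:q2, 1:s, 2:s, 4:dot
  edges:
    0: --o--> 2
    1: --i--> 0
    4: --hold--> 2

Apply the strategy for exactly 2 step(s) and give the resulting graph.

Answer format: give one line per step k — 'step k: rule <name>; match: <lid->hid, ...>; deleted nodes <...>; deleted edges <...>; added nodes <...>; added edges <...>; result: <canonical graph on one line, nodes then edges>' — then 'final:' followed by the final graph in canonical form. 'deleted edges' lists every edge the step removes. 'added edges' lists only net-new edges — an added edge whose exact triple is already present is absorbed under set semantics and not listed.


step 1: rule r2; match: 0->6, 1->4, 2->1, 3->8; deleted nodes 8; deleted edges (8,4,hold); added nodes 14; added edges (14,1,hold); result: nodes: 0:s, 1:s, 2:s, 3:s, 4:s, 5:q1, 6:q2, 7:dot, 9:dot, 12:dot, 13:dot, 14:dot edges: (3,5,i); (4,5,i); (4,6,i); (6,1,o); (7,2,hold); (9,4,hold); (12,4,hold); (13,2,hold); (14,1,hold)
step 2: rule r2; match: 0->6, 1->4, 2->1, 3->9; deleted nodes 9; deleted edges (9,4,hold); added nodes 15; added edges (15,1,hold); result: nodes: 0:s, 1:s, 2:s, 3:s, 4:s, 5:q1, 6:q2, 7:dot, 12:dot, 13:dot, 14:dot, 15:dot edges: (3,5,i); (4,5,i); (4,6,i); (6,1,o); (7,2,hold); (12,4,hold); (13,2,hold); (14,1,hold); (15,1,hold)
final:
nodes: 0:s, 1:s, 2:s, 3:s, 4:s, 5:q1, 6:q2, 7:dot, 12:dot, 13:dot, 14:dot, 15:dot
edges: (3,5,i); (4,5,i); (4,6,i); (6,1,o); (7,2,hold); (12,4,hold); (13,2,hold); (14,1,hold); (15,1,hold)


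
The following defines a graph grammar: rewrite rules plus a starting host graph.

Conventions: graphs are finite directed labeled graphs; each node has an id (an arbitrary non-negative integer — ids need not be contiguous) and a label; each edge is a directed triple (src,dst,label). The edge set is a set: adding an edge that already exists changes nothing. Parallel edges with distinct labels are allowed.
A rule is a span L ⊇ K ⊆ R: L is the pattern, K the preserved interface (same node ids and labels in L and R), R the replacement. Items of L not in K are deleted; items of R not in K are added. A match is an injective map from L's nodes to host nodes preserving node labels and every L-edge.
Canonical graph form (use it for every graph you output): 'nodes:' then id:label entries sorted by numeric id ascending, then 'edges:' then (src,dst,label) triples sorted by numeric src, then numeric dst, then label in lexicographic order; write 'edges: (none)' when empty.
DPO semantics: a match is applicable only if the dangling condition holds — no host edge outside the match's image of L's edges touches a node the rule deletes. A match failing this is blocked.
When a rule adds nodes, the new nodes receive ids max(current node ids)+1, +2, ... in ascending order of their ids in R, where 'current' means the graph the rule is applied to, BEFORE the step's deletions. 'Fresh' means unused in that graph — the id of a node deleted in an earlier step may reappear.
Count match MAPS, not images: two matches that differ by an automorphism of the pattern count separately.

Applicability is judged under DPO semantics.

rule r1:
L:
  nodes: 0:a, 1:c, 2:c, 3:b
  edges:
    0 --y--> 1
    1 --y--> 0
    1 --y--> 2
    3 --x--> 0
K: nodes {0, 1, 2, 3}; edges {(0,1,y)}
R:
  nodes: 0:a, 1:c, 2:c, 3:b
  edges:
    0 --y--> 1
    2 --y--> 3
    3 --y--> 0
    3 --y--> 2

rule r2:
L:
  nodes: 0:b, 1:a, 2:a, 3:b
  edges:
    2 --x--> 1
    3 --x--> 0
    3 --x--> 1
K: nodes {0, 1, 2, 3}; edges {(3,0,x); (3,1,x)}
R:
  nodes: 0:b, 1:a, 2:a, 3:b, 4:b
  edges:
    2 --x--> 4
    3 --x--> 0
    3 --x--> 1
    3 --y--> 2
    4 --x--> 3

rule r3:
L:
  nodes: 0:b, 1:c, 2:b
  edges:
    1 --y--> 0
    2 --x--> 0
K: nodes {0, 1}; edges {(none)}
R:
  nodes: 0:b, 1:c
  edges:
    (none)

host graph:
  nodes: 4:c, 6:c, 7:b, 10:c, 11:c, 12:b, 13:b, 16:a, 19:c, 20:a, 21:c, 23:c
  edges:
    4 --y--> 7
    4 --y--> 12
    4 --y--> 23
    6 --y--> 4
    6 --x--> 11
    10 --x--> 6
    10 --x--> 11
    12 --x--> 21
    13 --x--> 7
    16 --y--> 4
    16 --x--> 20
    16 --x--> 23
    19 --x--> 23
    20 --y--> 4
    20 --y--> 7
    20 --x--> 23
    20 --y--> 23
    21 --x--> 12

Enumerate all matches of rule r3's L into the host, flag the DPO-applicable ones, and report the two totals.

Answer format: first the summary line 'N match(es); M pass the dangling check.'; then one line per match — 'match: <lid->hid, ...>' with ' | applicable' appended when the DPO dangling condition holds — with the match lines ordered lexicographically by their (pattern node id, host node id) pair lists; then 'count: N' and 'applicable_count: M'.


1 match(es); 1 pass the dangling check.
match: 0->7, 1->4, 2->13 | applicable
count: 1
applicable_count: 1


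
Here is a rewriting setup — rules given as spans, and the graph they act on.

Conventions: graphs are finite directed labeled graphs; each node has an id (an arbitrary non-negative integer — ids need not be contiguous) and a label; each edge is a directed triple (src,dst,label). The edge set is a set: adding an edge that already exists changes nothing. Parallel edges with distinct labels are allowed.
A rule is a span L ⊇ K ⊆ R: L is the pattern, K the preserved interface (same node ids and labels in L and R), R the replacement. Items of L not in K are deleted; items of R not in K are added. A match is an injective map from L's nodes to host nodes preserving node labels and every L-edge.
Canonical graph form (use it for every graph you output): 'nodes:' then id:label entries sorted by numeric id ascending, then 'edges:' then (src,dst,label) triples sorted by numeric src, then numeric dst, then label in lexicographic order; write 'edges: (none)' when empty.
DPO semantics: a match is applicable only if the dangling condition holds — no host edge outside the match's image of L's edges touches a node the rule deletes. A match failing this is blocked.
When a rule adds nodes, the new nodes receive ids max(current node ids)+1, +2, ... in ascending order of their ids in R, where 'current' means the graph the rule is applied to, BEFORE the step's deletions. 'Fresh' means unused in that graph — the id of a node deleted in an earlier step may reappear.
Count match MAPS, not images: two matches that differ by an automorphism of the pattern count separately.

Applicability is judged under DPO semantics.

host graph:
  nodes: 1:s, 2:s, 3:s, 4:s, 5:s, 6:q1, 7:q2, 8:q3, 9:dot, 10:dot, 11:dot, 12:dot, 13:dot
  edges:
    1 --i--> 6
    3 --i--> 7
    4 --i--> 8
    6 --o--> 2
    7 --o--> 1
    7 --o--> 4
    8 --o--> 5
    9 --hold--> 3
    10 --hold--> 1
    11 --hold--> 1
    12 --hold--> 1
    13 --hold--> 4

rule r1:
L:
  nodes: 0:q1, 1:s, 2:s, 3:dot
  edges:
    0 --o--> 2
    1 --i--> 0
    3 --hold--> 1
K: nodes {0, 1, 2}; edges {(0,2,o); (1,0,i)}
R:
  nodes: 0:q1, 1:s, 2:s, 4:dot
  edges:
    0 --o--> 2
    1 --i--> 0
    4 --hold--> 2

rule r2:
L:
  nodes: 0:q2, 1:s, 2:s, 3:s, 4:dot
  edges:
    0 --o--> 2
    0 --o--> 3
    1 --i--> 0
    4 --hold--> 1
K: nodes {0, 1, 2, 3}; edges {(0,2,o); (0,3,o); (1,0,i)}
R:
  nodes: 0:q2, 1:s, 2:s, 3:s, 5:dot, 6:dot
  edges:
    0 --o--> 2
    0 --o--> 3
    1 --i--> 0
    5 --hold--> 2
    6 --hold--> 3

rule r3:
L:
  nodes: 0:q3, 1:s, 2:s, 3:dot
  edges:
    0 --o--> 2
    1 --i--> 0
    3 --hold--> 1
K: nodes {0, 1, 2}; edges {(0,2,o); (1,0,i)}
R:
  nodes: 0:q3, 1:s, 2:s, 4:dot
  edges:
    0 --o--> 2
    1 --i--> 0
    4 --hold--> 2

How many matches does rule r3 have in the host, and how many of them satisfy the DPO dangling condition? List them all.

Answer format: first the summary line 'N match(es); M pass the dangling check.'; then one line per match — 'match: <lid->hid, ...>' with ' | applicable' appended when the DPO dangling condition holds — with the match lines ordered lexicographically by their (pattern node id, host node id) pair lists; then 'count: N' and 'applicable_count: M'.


1 match(es); 1 pass the dangling check.
match: 0->8, 1->4, 2->5, 3->13 | applicable
count: 1
applicable_count: 1


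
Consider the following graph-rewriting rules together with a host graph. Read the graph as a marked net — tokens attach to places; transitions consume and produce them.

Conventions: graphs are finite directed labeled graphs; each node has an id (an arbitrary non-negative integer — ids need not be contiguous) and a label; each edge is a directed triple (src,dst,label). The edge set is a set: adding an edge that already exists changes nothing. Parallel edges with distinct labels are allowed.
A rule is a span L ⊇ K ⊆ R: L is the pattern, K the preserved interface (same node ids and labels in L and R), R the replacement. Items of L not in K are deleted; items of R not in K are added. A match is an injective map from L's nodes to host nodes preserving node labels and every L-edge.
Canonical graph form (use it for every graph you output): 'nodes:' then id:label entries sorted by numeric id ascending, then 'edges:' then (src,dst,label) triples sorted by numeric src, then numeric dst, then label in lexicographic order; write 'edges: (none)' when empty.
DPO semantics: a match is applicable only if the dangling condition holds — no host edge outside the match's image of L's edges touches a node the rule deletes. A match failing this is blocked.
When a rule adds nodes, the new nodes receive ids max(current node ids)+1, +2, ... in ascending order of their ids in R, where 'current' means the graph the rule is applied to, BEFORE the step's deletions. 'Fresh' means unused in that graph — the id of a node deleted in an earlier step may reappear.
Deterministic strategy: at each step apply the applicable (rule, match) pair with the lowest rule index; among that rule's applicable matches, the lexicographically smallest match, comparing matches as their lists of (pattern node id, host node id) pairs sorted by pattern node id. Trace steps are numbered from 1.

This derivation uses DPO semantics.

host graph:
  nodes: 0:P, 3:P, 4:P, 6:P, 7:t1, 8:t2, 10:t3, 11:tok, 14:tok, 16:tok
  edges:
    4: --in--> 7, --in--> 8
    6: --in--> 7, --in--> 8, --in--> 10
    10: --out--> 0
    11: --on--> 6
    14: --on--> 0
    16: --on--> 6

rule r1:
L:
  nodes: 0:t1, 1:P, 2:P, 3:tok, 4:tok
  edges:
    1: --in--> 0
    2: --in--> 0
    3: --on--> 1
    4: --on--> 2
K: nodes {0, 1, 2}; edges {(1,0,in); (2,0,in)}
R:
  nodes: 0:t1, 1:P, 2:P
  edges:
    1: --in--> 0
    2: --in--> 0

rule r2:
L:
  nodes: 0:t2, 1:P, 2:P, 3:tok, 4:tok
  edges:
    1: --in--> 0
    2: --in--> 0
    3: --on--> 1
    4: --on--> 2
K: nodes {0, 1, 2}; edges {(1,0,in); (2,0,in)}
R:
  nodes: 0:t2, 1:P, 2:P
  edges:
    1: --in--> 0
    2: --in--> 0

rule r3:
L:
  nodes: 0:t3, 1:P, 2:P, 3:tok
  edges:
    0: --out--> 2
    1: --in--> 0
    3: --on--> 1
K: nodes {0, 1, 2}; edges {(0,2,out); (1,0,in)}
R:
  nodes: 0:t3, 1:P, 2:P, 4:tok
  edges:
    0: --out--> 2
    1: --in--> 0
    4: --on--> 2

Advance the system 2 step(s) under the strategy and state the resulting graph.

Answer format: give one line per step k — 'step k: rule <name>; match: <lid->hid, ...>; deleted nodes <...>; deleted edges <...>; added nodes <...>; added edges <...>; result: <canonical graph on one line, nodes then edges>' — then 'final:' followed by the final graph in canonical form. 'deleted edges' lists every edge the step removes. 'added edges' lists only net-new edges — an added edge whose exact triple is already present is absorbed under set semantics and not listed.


step 1: rule r3; match: 0->10, 1->6, 2->0, 3->11; deleted nodes 11; deleted edges (11,6,on); added nodes 17; added edges (17,0,on); result: nodes: 0:P, 3:P, 4:P, 6:P, 7:t1, 8:t2, 10:t3, 14:tok, 16:tok, 17:tok edges: (4,7,in); (4,8,in); (6,7,in); (6,8,in); (6,10,in); (10,0,out); (14,0,on); (16,6,on); (17,0,on)
step 2: rule r3; match: 0->10, 1->6, 2->0, 3->16; deleted nodes 16; deleted edges (16,6,on); added nodes 18; added edges (18,0,on); result: nodes: 0:P, 3:P, 4:P, 6:P, 7:t1, 8:t2, 10:t3, 14:tok, 17:tok, 18:tok edges: (4,7,in); (4,8,in); (6,7,in); (6,8,in); (6,10,in); (10,0,out); (14,0,on); (17,0,on); (18,0,on)
final:
nodes: 0:P, 3:P, 4:P, 6:P, 7:t1, 8:t2, 10:t3, 14:tok, 17:tok, 18:tok
edges: (4,7,in); (4,8,in); (6,7,in); (6,8,in); (6,10,in); (10,0,out); (14,0,on); (17,0,on); (18,0,on)


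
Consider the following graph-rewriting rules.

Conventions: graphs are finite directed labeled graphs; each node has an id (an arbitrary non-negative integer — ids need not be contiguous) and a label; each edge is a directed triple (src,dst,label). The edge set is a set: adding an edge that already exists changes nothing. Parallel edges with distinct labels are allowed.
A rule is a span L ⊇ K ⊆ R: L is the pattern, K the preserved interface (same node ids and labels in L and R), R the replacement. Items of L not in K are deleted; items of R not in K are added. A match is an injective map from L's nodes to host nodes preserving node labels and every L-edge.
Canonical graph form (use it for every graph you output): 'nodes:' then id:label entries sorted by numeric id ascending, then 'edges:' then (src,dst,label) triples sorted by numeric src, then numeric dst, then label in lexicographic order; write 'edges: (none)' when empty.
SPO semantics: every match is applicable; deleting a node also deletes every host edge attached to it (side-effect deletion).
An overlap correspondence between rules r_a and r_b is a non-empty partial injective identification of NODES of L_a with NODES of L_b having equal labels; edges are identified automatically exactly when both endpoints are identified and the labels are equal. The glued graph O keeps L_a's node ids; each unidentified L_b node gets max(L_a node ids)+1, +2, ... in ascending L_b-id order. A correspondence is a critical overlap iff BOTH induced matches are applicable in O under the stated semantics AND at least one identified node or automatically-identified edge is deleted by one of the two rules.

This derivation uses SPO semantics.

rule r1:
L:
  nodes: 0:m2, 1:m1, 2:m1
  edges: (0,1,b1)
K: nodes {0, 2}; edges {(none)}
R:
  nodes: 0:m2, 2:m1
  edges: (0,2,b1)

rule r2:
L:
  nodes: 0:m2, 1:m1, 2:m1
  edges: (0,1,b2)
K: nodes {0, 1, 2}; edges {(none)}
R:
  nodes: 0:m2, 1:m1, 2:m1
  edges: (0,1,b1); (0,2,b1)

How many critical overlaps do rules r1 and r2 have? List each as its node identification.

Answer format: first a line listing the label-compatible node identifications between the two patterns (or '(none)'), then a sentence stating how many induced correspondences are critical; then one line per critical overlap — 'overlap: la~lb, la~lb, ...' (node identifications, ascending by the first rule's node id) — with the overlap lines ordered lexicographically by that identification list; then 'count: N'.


label-compatible node identifications between L(r1) and L(r2): 0~0, 1~1, 1~2, 2~1, 2~2
8 of the induced correspondences are critical overlaps of r1 and r2.
overlap: 0~0, 1~1
overlap: 0~0, 1~1, 2~2
overlap: 0~0, 1~2
overlap: 0~0, 1~2, 2~1
overlap: 1~1
overlap: 1~1, 2~2
overlap: 1~2
overlap: 1~2, 2~1
count: 8


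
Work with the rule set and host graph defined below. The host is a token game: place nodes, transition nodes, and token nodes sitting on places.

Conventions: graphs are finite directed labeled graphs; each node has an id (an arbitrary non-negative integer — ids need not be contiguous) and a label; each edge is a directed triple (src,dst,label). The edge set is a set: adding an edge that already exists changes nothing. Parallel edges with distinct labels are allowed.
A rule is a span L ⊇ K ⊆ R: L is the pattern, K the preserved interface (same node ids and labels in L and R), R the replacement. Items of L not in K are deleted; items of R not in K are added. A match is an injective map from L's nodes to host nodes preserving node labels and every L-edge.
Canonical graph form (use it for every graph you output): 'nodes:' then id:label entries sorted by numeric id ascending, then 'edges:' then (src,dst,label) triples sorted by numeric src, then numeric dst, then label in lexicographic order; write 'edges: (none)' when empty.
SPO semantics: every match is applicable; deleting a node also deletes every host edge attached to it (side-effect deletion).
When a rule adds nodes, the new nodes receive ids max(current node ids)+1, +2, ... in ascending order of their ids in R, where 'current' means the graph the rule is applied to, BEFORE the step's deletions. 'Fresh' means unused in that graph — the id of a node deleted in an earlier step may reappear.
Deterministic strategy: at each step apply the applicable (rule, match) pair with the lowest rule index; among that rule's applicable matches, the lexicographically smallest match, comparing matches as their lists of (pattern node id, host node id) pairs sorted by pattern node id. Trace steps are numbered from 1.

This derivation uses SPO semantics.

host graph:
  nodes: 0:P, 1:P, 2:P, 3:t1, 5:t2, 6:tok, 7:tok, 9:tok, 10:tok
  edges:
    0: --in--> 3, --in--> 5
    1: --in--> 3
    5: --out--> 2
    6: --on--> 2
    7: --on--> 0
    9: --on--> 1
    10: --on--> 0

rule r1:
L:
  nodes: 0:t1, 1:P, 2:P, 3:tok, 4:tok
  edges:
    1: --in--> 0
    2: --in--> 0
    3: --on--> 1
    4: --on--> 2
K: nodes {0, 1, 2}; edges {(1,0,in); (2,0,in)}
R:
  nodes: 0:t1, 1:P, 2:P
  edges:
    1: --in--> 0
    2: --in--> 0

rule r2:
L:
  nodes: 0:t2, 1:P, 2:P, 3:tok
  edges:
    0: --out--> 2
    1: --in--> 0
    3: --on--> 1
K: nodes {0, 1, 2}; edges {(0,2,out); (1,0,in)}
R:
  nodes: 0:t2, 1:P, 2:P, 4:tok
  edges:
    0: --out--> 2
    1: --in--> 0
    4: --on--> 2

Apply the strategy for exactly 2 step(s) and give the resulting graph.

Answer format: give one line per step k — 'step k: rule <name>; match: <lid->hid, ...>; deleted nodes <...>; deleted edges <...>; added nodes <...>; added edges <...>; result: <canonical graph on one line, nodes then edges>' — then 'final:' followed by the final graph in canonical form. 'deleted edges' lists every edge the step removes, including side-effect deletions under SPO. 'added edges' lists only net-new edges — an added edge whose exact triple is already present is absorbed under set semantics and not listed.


step 1: rule r1; match: 0->3, 1->0, 2->1, 3->7, 4->9; deleted nodes 7, 9; deleted edges (7,0,on); (9,1,on); added nodes (none); added edges (none); result: nodes: 0:P, 1:P, 2:P, 3:t1, 5:t2, 6:tok, 10:tok edges: (0,3,in); (0,5,in); (1,3,in); (5,2,out); (6,2,on); (10,0,on)
step 2: rule r2; match: 0->5, 1->0, 2->2, 3->10; deleted nodes 10; deleted edges (10,0,on); added nodes 11; added edges (11,2,on); result: nodes: 0:P, 1:P, 2:P, 3:t1, 5:t2, 6:tok, 11:tok edges: (0,3,in); (0,5,in); (1,3,in); (5,2,out); (6,2,on); (11,2,on)
final:
nodes: 0:P, 1:P, 2:P, 3:t1, 5:t2, 6:tok, 11:tok
edges: (0,3,in); (0,5,in); (1,3,in); (5,2,out); (6,2,on); (11,2,on)


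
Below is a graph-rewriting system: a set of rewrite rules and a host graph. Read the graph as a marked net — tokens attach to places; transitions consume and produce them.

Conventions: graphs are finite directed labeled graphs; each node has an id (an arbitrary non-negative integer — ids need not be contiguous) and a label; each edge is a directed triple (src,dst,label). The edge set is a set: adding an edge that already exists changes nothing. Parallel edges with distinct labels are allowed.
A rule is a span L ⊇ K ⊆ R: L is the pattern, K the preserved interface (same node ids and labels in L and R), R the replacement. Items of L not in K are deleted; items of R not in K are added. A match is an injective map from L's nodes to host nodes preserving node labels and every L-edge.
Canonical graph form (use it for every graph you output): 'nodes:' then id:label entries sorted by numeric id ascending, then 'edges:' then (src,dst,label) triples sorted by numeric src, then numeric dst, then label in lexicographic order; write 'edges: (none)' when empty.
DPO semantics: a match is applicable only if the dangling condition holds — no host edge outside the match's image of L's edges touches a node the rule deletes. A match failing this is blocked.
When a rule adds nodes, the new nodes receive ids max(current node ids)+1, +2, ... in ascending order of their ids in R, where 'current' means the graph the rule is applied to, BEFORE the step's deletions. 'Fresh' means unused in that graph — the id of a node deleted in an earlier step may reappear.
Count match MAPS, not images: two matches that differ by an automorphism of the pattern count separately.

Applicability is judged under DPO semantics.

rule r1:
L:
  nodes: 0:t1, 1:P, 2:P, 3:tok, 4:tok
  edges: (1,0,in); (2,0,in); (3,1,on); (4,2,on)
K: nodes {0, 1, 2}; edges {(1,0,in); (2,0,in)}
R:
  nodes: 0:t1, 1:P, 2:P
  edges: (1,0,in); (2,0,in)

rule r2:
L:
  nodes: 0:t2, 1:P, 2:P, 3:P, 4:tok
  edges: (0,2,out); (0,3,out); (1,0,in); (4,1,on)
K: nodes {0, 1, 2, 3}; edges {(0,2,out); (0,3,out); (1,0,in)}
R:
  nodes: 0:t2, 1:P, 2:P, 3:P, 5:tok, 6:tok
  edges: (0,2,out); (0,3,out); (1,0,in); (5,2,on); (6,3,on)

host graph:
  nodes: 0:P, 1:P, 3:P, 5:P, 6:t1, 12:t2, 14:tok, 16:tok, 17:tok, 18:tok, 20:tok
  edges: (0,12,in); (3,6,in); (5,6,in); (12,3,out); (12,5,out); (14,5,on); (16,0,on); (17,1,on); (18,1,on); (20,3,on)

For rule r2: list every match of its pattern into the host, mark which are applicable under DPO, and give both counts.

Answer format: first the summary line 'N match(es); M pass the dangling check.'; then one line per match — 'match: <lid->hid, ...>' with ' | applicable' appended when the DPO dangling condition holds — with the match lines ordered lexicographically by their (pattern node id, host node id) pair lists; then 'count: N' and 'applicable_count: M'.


2 match(es); 2 pass the dangling check.
match: 0->12, 1->0, 2->3, 3->5, 4->16 | applicable
match: 0->12, 1->0, 2->5, 3->3, 4->16 | applicable
count: 2
applicable_count: 2


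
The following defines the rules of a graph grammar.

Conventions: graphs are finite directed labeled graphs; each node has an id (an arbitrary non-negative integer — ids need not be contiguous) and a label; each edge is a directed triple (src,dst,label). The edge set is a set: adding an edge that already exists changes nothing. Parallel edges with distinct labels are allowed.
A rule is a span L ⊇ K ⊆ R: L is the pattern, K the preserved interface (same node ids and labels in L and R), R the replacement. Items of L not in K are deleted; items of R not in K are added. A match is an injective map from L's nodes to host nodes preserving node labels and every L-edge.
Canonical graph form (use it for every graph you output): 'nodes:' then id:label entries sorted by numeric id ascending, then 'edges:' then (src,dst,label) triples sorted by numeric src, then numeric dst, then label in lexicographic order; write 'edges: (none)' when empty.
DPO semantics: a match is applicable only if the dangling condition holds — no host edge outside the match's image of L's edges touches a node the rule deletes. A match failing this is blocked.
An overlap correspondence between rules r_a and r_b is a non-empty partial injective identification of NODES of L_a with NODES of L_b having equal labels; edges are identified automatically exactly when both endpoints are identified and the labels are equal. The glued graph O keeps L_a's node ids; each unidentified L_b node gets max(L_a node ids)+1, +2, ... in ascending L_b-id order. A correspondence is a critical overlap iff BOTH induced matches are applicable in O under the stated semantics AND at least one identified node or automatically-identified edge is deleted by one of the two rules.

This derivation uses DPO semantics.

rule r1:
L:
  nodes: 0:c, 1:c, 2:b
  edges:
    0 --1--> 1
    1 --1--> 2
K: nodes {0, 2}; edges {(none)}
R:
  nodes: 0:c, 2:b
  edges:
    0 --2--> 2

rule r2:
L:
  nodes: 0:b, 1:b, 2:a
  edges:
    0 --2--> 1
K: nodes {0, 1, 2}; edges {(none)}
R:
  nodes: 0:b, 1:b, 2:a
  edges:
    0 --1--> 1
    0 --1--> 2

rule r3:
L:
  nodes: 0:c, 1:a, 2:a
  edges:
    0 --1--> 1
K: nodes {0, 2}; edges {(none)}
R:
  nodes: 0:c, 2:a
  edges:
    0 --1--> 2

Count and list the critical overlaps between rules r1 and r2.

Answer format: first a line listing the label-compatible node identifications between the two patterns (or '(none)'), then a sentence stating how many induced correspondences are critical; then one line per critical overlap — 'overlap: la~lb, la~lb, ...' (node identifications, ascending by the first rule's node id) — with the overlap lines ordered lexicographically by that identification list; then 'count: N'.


label-compatible node identifications between L(r1) and L(r2): 2~0, 2~1
0 of the induced correspondences are critical overlaps of r1 and r2.
count: 0


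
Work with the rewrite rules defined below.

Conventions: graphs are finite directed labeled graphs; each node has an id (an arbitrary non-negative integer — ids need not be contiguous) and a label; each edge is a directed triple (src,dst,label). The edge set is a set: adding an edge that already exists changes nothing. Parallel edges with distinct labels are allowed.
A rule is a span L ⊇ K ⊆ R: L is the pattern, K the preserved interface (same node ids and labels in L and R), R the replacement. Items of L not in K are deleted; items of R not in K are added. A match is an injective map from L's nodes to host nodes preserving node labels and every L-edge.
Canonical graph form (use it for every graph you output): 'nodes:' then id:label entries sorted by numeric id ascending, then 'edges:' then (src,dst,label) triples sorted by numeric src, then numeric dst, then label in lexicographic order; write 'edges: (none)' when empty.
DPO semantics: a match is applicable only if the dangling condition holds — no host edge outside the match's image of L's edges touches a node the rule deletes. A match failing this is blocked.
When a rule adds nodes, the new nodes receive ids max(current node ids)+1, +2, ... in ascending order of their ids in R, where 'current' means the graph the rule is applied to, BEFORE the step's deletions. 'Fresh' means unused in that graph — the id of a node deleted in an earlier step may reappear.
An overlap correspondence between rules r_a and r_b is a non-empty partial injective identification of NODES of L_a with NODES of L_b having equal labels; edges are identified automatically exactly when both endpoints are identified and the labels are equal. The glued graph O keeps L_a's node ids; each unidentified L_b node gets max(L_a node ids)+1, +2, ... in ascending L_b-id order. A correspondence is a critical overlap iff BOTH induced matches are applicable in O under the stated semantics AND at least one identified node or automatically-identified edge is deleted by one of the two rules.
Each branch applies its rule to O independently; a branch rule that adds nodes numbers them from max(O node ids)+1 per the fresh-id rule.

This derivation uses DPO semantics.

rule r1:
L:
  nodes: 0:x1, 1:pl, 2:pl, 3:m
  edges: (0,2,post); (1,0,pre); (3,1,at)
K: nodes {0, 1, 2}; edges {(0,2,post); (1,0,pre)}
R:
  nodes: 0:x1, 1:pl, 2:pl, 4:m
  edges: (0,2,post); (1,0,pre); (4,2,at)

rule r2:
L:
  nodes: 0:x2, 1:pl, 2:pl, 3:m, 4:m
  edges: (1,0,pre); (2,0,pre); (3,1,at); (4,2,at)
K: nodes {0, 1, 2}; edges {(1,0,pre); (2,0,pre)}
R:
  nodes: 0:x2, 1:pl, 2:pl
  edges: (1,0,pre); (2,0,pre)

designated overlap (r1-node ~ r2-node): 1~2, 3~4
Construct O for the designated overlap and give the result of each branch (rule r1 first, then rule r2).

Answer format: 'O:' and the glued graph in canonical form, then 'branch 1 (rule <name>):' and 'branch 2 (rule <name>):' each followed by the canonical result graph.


O:
nodes: 0:x1, 1:pl, 2:pl, 3:m, 4:x2, 5:pl, 6:m
edges: (0,2,post); (1,0,pre); (1,4,pre); (3,1,at); (5,4,pre); (6,5,at)
branch 1 (rule r1):
nodes: 0:x1, 1:pl, 2:pl, 4:x2, 5:pl, 6:m, 7:m
edges: (0,2,post); (1,0,pre); (1,4,pre); (5,4,pre); (6,5,at); (7,2,at)
branch 2 (rule r2):
nodes: 0:x1, 1:pl, 2:pl, 4:x2, 5:pl
edges: (0,2,post); (1,0,pre); (1,4,pre); (5,4,pre)


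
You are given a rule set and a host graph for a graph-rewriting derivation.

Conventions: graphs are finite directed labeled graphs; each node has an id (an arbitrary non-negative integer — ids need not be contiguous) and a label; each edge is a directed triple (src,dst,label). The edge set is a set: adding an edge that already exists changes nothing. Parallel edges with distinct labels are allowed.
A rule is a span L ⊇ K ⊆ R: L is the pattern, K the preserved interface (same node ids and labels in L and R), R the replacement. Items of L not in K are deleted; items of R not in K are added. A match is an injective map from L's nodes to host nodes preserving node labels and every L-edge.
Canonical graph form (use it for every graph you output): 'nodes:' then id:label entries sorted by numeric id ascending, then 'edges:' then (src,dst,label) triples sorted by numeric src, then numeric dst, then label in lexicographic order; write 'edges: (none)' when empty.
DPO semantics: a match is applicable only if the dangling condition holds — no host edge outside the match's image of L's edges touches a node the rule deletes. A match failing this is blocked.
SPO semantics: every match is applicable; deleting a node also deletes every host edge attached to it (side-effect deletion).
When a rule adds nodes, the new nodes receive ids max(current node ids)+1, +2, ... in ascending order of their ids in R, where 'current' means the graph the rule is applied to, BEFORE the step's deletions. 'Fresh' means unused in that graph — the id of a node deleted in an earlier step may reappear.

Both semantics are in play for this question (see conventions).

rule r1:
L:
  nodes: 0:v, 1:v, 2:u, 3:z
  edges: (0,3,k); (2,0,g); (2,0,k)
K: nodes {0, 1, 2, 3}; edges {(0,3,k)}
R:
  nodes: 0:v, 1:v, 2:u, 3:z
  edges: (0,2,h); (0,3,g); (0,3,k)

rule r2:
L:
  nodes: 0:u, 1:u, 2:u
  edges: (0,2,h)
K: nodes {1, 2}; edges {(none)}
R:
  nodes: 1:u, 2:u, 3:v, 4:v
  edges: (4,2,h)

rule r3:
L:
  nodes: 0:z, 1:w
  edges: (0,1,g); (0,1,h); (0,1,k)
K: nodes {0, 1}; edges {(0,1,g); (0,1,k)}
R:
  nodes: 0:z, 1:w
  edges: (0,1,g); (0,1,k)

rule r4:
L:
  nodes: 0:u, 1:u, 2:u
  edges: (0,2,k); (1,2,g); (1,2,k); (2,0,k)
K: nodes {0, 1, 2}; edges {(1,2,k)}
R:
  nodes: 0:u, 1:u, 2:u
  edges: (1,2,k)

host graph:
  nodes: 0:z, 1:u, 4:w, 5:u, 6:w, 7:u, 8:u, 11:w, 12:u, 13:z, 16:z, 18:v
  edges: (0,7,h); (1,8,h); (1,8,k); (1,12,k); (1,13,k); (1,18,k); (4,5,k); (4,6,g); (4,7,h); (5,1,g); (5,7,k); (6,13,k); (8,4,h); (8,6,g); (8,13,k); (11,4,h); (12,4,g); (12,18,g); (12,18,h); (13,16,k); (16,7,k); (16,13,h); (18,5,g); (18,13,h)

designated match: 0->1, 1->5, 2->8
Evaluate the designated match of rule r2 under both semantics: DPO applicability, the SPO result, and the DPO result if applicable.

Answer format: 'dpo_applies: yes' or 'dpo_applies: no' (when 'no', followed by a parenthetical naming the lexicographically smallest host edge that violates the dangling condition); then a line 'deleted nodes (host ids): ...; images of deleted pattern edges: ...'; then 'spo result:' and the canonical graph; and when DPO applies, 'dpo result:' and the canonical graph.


dpo_applies: no
(the rule deletes node 1, which keeps host edge (1,8,k) outside the match image — the dangling condition fails, DPO blocks; SPO proceeds and side-deletes such edges)
deleted nodes (host ids): 1; images of deleted pattern edges: (1,8,h)
spo result:
nodes: 0:z, 4:w, 5:u, 6:w, 7:u, 8:u, 11:w, 12:u, 13:z, 16:z, 18:v, 19:v, 20:v
edges: (0,7,h); (4,5,k); (4,6,g); (4,7,h); (5,7,k); (6,13,k); (8,4,h); (8,6,g); (8,13,k); (11,4,h); (12,4,g); (12,18,g); (12,18,h); (13,16,k); (16,7,k); (16,13,h); (18,5,g); (18,13,h); (20,8,h)


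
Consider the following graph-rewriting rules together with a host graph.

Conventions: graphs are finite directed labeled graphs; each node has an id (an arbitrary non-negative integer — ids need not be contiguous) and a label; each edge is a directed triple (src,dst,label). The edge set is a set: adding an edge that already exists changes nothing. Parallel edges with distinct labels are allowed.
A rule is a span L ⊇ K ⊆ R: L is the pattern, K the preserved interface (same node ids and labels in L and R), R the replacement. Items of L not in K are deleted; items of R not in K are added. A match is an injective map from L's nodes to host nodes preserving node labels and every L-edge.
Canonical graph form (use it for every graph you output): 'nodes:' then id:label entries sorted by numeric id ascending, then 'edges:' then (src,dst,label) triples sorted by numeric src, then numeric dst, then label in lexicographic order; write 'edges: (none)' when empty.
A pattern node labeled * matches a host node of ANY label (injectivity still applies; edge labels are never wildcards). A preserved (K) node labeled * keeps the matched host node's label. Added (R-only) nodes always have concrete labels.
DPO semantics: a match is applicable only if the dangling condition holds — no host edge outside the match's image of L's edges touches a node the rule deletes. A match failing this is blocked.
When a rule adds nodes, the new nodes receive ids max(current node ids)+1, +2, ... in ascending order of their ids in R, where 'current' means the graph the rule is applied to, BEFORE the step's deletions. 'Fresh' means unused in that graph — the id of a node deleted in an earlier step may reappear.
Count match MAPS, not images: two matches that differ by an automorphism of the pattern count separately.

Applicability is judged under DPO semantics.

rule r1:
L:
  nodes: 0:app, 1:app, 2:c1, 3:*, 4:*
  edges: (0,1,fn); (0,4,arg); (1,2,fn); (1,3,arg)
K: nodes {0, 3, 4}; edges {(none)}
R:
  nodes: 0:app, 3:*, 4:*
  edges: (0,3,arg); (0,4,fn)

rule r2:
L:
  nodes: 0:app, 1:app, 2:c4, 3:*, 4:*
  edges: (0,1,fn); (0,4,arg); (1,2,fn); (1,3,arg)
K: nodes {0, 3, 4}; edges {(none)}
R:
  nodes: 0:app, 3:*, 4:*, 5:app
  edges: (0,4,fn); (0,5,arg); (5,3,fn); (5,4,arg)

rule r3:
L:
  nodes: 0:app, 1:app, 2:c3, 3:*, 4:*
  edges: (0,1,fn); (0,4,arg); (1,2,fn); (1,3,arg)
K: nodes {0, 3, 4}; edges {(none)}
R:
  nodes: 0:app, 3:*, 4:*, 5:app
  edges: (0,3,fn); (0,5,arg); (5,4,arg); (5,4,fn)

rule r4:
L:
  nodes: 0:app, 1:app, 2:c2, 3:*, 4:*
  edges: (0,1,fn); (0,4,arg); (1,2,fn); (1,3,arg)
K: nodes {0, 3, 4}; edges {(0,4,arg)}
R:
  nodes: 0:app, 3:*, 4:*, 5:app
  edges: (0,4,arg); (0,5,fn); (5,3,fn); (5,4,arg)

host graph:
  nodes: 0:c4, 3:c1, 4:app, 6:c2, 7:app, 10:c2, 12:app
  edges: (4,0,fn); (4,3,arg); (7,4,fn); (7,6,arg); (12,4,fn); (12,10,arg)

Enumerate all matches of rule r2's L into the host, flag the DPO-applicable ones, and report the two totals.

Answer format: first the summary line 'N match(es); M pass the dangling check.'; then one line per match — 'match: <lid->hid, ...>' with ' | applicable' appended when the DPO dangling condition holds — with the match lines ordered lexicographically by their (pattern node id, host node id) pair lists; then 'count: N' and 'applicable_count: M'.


2 match(es); 0 pass the dangling check.
match: 0->7, 1->4, 2->0, 3->3, 4->6
match: 0->12, 1->4, 2->0, 3->3, 4->10
count: 2
applicable_count: 0


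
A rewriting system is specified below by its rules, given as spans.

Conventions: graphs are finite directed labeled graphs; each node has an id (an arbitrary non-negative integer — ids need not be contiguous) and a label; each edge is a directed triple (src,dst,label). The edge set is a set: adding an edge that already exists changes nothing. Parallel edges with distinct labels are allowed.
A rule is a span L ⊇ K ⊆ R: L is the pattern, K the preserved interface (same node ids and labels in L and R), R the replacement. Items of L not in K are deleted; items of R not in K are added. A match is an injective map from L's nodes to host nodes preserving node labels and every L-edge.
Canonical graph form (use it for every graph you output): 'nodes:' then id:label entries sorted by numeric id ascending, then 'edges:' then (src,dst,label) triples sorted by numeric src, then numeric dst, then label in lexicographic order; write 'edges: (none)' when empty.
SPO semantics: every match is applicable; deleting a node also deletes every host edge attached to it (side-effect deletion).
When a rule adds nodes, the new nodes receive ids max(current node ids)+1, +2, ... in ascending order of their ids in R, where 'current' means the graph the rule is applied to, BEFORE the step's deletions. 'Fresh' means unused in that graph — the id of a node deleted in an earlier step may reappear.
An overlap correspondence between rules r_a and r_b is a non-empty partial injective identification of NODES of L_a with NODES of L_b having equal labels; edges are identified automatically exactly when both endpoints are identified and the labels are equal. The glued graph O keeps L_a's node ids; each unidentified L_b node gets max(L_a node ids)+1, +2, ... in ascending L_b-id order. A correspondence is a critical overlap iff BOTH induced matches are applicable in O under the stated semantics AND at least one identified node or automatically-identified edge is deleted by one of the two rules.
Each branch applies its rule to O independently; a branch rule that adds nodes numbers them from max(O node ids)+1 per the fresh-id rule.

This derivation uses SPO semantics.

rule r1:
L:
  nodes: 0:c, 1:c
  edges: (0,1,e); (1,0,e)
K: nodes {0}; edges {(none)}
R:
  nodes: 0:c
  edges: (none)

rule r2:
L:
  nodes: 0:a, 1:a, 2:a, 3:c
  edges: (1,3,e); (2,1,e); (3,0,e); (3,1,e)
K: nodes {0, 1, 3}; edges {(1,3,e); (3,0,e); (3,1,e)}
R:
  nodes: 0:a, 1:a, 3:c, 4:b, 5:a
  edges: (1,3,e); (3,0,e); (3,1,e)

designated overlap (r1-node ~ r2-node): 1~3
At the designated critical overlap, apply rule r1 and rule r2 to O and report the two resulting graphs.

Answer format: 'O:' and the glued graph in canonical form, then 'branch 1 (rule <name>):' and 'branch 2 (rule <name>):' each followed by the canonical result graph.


O:
nodes: 0:c, 1:c, 2:a, 3:a, 4:a
edges: (0,1,e); (1,0,e); (1,2,e); (1,3,e); (3,1,e); (4,3,e)
branch 1 (rule r1):
nodes: 0:c, 2:a, 3:a, 4:a
edges: (4,3,e)
branch 2 (rule r2):
nodes: 0:c, 1:c, 2:a, 3:a, 5:b, 6:a
edges: (0,1,e); (1,0,e); (1,2,e); (1,3,e); (3,1,e)
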